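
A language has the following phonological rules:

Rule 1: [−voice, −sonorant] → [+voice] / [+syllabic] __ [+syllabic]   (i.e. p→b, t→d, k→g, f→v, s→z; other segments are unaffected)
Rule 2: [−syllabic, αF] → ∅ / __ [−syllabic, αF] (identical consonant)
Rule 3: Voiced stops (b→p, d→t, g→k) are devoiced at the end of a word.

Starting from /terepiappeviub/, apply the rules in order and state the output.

terebiapeviup

Rule 1 (intervocalic voicing): /p/ is a voiceless obstruent between vowels /e/ and /i/, so it voices to [b]. /terepiappeviub/ → terebiappeviub.
Rule 2 (degemination): /pp/ is a geminate; the first /p/ deletes. /terebiappeviub/ → terebiapeviub.
Rule 3 (final devoicing): /b/ is a voiced stop in word-final position, so it devoices to [p]. /terebiapeviub/ → terebiapeviup.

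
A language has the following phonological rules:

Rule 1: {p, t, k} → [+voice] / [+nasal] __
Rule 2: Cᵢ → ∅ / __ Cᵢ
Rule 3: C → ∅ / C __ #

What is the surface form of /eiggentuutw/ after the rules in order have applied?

Rule 1 (post-nasal voicing): /t/ is a voiceless stop immediately after the nasal /n/, so it voices to [d]. /eiggentuutw/ → eiggenduutw.
Rule 2 (degemination): /gg/ is a geminate; the first /g/ deletes. /eiggenduutw/ → eigenduutw.
Rule 3 (final cluster simplification): /w/ is the second consonant of a word-final cluster /tw/, so it deletes. /eigenduutw/ → eigenduut.

eigenduut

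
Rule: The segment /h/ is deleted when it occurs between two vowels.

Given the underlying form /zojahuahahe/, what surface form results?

/h/ occurs between vowels /a/ and /u/, so it deletes.
/h/ occurs between vowels /a/ and /a/, so it deletes.
/h/ occurs between vowels /a/ and /e/, so it deletes.
Surface form: [zojauaae].

zojauaae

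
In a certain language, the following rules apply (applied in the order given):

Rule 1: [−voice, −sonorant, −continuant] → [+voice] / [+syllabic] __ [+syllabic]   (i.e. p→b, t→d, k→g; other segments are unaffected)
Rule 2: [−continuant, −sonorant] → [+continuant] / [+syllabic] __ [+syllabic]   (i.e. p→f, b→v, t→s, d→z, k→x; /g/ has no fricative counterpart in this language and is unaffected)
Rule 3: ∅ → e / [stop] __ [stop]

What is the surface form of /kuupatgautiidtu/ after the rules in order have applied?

kuuvategauziidetu

Rule 1 (intervocalic voicing): /p/ is a voiceless stop between vowels /u/ and /a/, so it voices to [b]. /t/ is a voiceless stop between vowels /u/ and /i/, so it voices to [d]. /kuupatgautiidtu/ → kuubatgaudiidtu.
Rule 2 (intervocalic spirantization): /b/ is a stop between vowels /u/ and /a/, so it spirantizes to the fricative [v]. /d/ is a stop between vowels /u/ and /i/, so it spirantizes to the fricative [z]. /kuubatgaudiidtu/ → kuuvatgauziidtu.
Rule 3 (stop-cluster e-epenthesis): /t/ and /g/ form a stop–stop cluster, so [e] is inserted between them. /d/ and /t/ form a stop–stop cluster, so [e] is inserted between them. /kuuvatgauziidtu/ → kuuvategauziidetu.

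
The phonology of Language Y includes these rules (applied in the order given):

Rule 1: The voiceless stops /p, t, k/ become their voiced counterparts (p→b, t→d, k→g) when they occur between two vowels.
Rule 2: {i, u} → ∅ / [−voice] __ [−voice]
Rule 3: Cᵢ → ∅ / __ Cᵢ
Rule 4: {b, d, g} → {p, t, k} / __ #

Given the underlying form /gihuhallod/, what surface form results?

gihalot

Rule 1 (intervocalic voicing): no segment meets the environment; /gihuhallod/ is unchanged.
Rule 2 (high vowel syncope): /u/ is a high vowel flanked by voiceless consonants /h/ and /h/, so it deletes. /gihuhallod/ → gihhallod.
Rule 3 (degemination): /hh/ is a geminate; the first /h/ deletes. /ll/ is a geminate; the first /l/ deletes. /gihhallod/ → gihalod.
Rule 4 (final devoicing): /d/ is a voiced stop in word-final position, so it devoices to [t]. /gihalod/ → gihalot.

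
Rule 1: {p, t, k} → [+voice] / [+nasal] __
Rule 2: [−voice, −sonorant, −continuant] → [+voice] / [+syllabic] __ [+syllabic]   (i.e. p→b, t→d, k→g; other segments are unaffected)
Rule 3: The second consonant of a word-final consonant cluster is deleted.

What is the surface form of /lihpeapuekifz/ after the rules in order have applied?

lihpeabuegif

Rule 1 (post-nasal voicing): no segment meets the environment; /lihpeapuekifz/ is unchanged.
Rule 2 (intervocalic voicing): /p/ is a voiceless stop between vowels /a/ and /u/, so it voices to [b]. /k/ is a voiceless stop between vowels /e/ and /i/, so it voices to [g]. /lihpeapuekifz/ → lihpeabuegifz.
Rule 3 (final cluster simplification): /z/ is the second consonant of a word-final cluster /fz/, so it deletes. /lihpeabuegifz/ → lihpeabuegif.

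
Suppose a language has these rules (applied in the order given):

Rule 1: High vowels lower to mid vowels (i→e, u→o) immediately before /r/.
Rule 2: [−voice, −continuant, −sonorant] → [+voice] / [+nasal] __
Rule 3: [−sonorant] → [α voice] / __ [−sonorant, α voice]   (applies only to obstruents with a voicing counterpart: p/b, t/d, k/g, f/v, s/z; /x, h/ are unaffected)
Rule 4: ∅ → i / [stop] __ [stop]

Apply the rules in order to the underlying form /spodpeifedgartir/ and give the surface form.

spotipeifedigarter

Rule 1 (pre-rhotic lowering): /i/ is a high vowel immediately before /r/, so it lowers to [e]. /spodpeifedgartir/ → spodpeifedgarter.
Rule 2 (post-nasal voicing): no segment meets the environment; /spodpeifedgarter/ is unchanged.
Rule 3 (regressive voicing assimilation): /d/ precedes the voiceless obstruent /p/, so it devoices to [t] by assimilation. /spodpeifedgarter/ → spotpeifedgarter.
Rule 4 (stop-cluster i-epenthesis): /t/ and /p/ form a stop–stop cluster, so [i] is inserted between them. /d/ and /g/ form a stop–stop cluster, so [i] is inserted between them. /spotpeifedgarter/ → spotipeifedigarter.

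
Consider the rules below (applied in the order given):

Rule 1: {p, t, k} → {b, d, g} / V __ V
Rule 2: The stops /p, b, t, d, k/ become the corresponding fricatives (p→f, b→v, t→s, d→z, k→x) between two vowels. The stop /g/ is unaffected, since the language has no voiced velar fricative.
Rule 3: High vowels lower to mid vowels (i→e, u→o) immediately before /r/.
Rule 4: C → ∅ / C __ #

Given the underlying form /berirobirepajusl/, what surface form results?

Rule 1 (intervocalic voicing): /p/ is a voiceless stop between vowels /e/ and /a/, so it voices to [b]. /berirobirepajusl/ → berirobirebajusl.
Rule 2 (intervocalic spirantization): /b/ is a stop between vowels /o/ and /i/, so it spirantizes to the fricative [v]. /b/ is a stop between vowels /e/ and /a/, so it spirantizes to the fricative [v]. /berirobirebajusl/ → berirovirevajusl.
Rule 3 (pre-rhotic lowering): /i/ is a high vowel immediately before /r/, so it lowers to [e]. /i/ is a high vowel immediately before /r/, so it lowers to [e]. /berirovirevajusl/ → bereroverevajusl.
Rule 4 (final cluster simplification): /l/ is the second consonant of a word-final cluster /sl/, so it deletes. /bereroverevajusl/ → bereroverevajus.

bereroverevajus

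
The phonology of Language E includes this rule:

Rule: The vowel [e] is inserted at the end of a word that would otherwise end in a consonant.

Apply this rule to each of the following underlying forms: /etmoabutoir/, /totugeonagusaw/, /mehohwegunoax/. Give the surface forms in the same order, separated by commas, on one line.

etmoabutoire, totugeonagusawe, mehohwegunoaxe

/etmoabutoir/: the form ends in the consonant /r/, so [e] is inserted word-finally. → [etmoabutoire].
/totugeonagusaw/: the form ends in the consonant /w/, so [e] is inserted word-finally. → [totugeonagusawe].
/mehohwegunoax/: the form ends in the consonant /x/, so [e] is inserted word-finally. → [mehohwegunoaxe].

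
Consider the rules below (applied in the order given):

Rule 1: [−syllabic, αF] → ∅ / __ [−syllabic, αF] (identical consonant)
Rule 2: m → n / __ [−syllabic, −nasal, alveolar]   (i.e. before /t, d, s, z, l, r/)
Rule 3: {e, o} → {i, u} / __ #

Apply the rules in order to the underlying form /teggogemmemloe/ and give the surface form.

Rule 1 (degemination): /gg/ is a geminate; the first /g/ deletes. /mm/ is a geminate; the first /m/ deletes. /teggogemmemloe/ → tegogememloe.
Rule 2 (nasal place assimilation): /m/ precedes the alveolar consonant /l/, so it assimilates in place to [n]. /tegogememloe/ → tegogemenloe.
Rule 3 (final vowel raising): /e/ is a mid vowel in word-final position, so it raises to [i]. /tegogemenloe/ → tegogemenloi.

tegogemenloi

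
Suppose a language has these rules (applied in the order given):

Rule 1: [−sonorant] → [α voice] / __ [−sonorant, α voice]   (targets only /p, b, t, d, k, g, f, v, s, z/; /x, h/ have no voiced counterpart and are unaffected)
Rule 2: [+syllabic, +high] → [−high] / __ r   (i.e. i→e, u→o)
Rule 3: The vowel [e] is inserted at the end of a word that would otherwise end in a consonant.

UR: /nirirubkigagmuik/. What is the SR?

Rule 1 (regressive voicing assimilation): /b/ precedes the voiceless obstruent /k/, so it devoices to [p] by assimilation. /nirirubkigagmuik/ → nirirupkigagmuik.
Rule 2 (pre-rhotic lowering): /i/ is a high vowel immediately before /r/, so it lowers to [e]. /i/ is a high vowel immediately before /r/, so it lowers to [e]. /nirirupkigagmuik/ → nererupkigagmuik.
Rule 3 (final e-epenthesis): the form ends in the consonant /k/, so [e] is inserted word-finally. /nererupkigagmuik/ → nererupkigagmuike.

nererupkigagmuike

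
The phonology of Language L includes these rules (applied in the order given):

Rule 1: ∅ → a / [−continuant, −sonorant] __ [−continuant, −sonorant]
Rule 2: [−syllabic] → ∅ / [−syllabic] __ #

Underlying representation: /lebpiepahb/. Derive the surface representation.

Rule 1 (stop-cluster a-epenthesis): /b/ and /p/ form a stop–stop cluster, so [a] is inserted between them. /lebpiepahb/ → lebapiepahb.
Rule 2 (final cluster simplification): /b/ is the second consonant of a word-final cluster /hb/, so it deletes. /lebapiepahb/ → lebapiepah.

lebapiepah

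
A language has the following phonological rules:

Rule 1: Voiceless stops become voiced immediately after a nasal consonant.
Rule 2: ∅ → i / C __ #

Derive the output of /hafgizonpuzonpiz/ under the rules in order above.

Rule 1 (post-nasal voicing): /p/ is a voiceless stop immediately after the nasal /n/, so it voices to [b]. /p/ is a voiceless stop immediately after the nasal /n/, so it voices to [b]. /hafgizonpuzonpiz/ → hafgizonbuzonbiz.
Rule 2 (final i-epenthesis): the form ends in the consonant /z/, so [i] is inserted word-finally. /hafgizonbuzonbiz/ → hafgizonbuzonbizi.

hafgizonbuzonbizi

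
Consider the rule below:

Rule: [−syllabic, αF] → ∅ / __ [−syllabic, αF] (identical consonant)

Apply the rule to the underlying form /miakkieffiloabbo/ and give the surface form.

/kk/ is a geminate; the first /k/ deletes.
/ff/ is a geminate; the first /f/ deletes.
/bb/ is a geminate; the first /b/ deletes.
The other instances of /m/, /k/, /f/, /l/, /b/ do not occur in the required environment and remain unchanged.
Surface form: [miakiefiloabo].

miakiefiloabo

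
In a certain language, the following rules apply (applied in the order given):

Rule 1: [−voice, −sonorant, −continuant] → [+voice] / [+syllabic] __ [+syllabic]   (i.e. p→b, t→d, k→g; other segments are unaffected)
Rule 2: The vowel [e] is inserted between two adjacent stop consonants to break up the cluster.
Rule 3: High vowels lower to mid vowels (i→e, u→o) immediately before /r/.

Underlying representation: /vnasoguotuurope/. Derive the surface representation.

Rule 1 (intervocalic voicing): /t/ is a voiceless stop between vowels /o/ and /u/, so it voices to [d]. /p/ is a voiceless stop between vowels /o/ and /e/, so it voices to [b]. /vnasoguotuurope/ → vnasoguoduurobe.
Rule 2 (stop-cluster e-epenthesis): no segment meets the environment; /vnasoguoduurobe/ is unchanged.
Rule 3 (pre-rhotic lowering): /u/ is a high vowel immediately before /r/, so it lowers to [o]. /vnasoguoduurobe/ → vnasoguoduorobe.

vnasoguoduorobe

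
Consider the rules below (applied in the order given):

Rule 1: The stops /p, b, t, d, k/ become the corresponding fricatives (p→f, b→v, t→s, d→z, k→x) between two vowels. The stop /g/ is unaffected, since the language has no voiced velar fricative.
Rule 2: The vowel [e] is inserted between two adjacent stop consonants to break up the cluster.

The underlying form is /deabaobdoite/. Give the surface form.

Rule 1 (intervocalic spirantization): /b/ is a stop between vowels /a/ and /a/, so it spirantizes to the fricative [v]. /t/ is a stop between vowels /i/ and /e/, so it spirantizes to the fricative [s]. /deabaobdoite/ → deavaobdoise.
Rule 2 (stop-cluster e-epenthesis): /b/ and /d/ form a stop–stop cluster, so [e] is inserted between them. /deavaobdoise/ → deavaobedoise.

deavaobedoise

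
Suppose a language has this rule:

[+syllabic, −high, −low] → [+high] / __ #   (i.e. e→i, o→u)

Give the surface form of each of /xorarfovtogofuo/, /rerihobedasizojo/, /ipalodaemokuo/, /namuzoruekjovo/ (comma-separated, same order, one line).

/xorarfovtogofuo/: /o/ is a mid vowel in word-final position, so it raises to [u]. → [xorarfovtogofuu].
/rerihobedasizojo/: /o/ is a mid vowel in word-final position, so it raises to [u]. → [rerihobedasizoju].
/ipalodaemokuo/: /o/ is a mid vowel in word-final position, so it raises to [u]. → [ipalodaemokuu].
/namuzoruekjovo/: /o/ is a mid vowel in word-final position, so it raises to [u]. → [namuzoruekjovu].

xorarfovtogofuu, rerihobedasizoju, ipalodaemokuu, namuzoruekjovu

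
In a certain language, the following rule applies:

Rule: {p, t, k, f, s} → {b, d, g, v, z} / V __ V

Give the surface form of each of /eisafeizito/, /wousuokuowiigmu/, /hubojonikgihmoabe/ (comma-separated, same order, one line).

/eisafeizito/: /s/ is a voiceless obstruent between vowels /i/ and /a/, so it voices to [z]. /f/ is a voiceless obstruent between vowels /a/ and /e/, so it voices to [v]. /t/ is a voiceless obstruent between vowels /i/ and /o/, so it voices to [d]. → [eizaveizido].
/wousuokuowiigmu/: /s/ is a voiceless obstruent between vowels /u/ and /u/, so it voices to [z]. /k/ is a voiceless obstruent between vowels /o/ and /u/, so it voices to [g]. → [wouzuoguowiigmu].
/hubojonikgihmoabe/: the rule's environment is not met; surfaces unchanged as [hubojonikgihmoabe].

eizaveizido, wouzuoguowiigmu, hubojonikgihmoabe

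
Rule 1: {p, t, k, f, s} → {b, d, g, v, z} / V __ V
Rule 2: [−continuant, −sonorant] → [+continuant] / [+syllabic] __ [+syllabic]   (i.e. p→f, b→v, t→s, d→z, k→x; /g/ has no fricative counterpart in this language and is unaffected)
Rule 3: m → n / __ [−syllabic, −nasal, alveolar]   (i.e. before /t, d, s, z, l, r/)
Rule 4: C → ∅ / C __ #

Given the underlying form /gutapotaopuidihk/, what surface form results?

Rule 1 (intervocalic voicing): /t/ is a voiceless obstruent between vowels /u/ and /a/, so it voices to [d]. /p/ is a voiceless obstruent between vowels /a/ and /o/, so it voices to [b]. /t/ is a voiceless obstruent between vowels /o/ and /a/, so it voices to [d]. /p/ is a voiceless obstruent between vowels /o/ and /u/, so it voices to [b]. /gutapotaopuidihk/ → gudabodaobuidihk.
Rule 2 (intervocalic spirantization): /d/ is a stop between vowels /u/ and /a/, so it spirantizes to the fricative [z]. /b/ is a stop between vowels /a/ and /o/, so it spirantizes to the fricative [v]. /d/ is a stop between vowels /o/ and /a/, so it spirantizes to the fricative [z]. /b/ is a stop between vowels /o/ and /u/, so it spirantizes to the fricative [v]. /d/ is a stop between vowels /i/ and /i/, so it spirantizes to the fricative [z]. /gudabodaobuidihk/ → guzavozaovuizihk.
Rule 3 (nasal place assimilation): no segment meets the environment; /guzavozaovuizihk/ is unchanged.
Rule 4 (final cluster simplification): /k/ is the second consonant of a word-final cluster /hk/, so it deletes. /guzavozaovuizihk/ → guzavozaovuizih.

guzavozaovuizih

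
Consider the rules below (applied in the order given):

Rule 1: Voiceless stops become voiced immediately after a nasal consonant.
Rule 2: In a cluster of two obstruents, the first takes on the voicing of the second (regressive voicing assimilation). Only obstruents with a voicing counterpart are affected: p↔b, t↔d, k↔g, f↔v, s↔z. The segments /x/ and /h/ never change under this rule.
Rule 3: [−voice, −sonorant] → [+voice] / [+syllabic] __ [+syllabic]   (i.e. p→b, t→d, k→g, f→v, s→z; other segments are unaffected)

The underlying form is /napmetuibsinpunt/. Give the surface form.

Rule 1 (post-nasal voicing): /p/ is a voiceless stop immediately after the nasal /n/, so it voices to [b]. /t/ is a voiceless stop immediately after the nasal /n/, so it voices to [d]. /napmetuibsinpunt/ → napmetuibsinbund.
Rule 2 (regressive voicing assimilation): /b/ precedes the voiceless obstruent /s/, so it devoices to [p] by assimilation. /napmetuibsinbund/ → napmetuipsinbund.
Rule 3 (intervocalic voicing): /t/ is a voiceless obstruent between vowels /e/ and /u/, so it voices to [d]. /napmetuipsinbund/ → napmeduipsinbund.

napmeduipsinbund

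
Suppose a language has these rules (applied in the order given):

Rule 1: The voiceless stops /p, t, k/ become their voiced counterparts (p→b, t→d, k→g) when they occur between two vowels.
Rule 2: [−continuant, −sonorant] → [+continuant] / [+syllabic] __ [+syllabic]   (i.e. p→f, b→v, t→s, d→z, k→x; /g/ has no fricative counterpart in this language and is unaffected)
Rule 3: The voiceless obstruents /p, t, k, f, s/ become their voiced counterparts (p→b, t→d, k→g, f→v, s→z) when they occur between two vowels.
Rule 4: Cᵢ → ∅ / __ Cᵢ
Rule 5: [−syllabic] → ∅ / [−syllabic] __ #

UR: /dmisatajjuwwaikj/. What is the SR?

Rule 1 (intervocalic voicing): /t/ is a voiceless stop between vowels /a/ and /a/, so it voices to [d]. /dmisatajjuwwaikj/ → dmisadajjuwwaikj.
Rule 2 (intervocalic spirantization): /d/ is a stop between vowels /a/ and /a/, so it spirantizes to the fricative [z]. /dmisadajjuwwaikj/ → dmisazajjuwwaikj.
Rule 3 (intervocalic voicing): /s/ is a voiceless obstruent between vowels /i/ and /a/, so it voices to [z]. /dmisazajjuwwaikj/ → dmizazajjuwwaikj.
Rule 4 (degemination): /jj/ is a geminate; the first /j/ deletes. /ww/ is a geminate; the first /w/ deletes. /dmizazajjuwwaikj/ → dmizazajuwaikj.
Rule 5 (final cluster simplification): /j/ is the second consonant of a word-final cluster /kj/, so it deletes. /dmizazajuwaikj/ → dmizazajuwaik.

dmizazajuwaik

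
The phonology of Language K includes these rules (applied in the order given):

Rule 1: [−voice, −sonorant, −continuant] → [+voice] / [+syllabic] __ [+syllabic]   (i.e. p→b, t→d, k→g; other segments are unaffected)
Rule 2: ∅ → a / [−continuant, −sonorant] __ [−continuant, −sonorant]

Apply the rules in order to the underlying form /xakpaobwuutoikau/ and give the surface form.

xakapaobwuudoigau

Rule 1 (intervocalic voicing): /t/ is a voiceless stop between vowels /u/ and /o/, so it voices to [d]. /k/ is a voiceless stop between vowels /i/ and /a/, so it voices to [g]. /xakpaobwuutoikau/ → xakpaobwuudoigau.
Rule 2 (stop-cluster a-epenthesis): /k/ and /p/ form a stop–stop cluster, so [a] is inserted between them. /xakpaobwuudoigau/ → xakapaobwuudoigau.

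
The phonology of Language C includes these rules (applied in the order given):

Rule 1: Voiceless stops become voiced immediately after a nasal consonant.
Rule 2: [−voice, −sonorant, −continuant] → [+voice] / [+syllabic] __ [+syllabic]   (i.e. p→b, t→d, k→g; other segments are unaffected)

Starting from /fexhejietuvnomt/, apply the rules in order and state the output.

Rule 1 (post-nasal voicing): /t/ is a voiceless stop immediately after the nasal /m/, so it voices to [d]. /fexhejietuvnomt/ → fexhejietuvnomd.
Rule 2 (intervocalic voicing): /t/ is a voiceless stop between vowels /e/ and /u/, so it voices to [d]. /fexhejietuvnomd/ → fexhejieduvnomd.

fexhejieduvnomd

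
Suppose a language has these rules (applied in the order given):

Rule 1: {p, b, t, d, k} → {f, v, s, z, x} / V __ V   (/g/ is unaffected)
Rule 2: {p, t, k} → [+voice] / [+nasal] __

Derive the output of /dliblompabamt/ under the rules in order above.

dliblombavamd

Rule 1 (intervocalic spirantization): /b/ is a stop between vowels /a/ and /a/, so it spirantizes to the fricative [v]. /dliblompabamt/ → dliblompavamt.
Rule 2 (post-nasal voicing): /p/ is a voiceless stop immediately after the nasal /m/, so it voices to [b]. /t/ is a voiceless stop immediately after the nasal /m/, so it voices to [d]. /dliblompavamt/ → dliblombavamd.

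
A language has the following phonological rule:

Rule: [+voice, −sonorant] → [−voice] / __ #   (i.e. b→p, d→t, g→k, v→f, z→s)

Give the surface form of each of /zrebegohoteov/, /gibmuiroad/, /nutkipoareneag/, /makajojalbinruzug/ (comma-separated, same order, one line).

zrebegohoteof, gibmuiroat, nutkipoareneak, makajojalbinruzuk

/zrebegohoteov/: /v/ is a voiced obstruent in word-final position, so it devoices to [f]. → [zrebegohoteof].
/gibmuiroad/: /d/ is a voiced obstruent in word-final position, so it devoices to [t]. → [gibmuiroat].
/nutkipoareneag/: /g/ is a voiced obstruent in word-final position, so it devoices to [k]. → [nutkipoareneak].
/makajojalbinruzug/: /g/ is a voiced obstruent in word-final position, so it devoices to [k]. → [makajojalbinruzuk].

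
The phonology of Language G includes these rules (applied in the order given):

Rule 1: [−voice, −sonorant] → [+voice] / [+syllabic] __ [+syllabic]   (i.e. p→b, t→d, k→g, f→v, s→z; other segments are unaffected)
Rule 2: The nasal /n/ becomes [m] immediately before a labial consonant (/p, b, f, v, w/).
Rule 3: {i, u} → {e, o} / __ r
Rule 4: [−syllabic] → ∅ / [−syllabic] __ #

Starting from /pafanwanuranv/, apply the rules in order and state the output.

Rule 1 (intervocalic voicing): /f/ is a voiceless obstruent between vowels /a/ and /a/, so it voices to [v]. /pafanwanuranv/ → pavanwanuranv.
Rule 2 (nasal place assimilation): /n/ precedes the labial consonant /w/, so it assimilates in place to [m]. /n/ precedes the labial consonant /v/, so it assimilates in place to [m]. /pavanwanuranv/ → pavamwanuramv.
Rule 3 (pre-rhotic lowering): /u/ is a high vowel immediately before /r/, so it lowers to [o]. /pavamwanuramv/ → pavamwanoramv.
Rule 4 (final cluster simplification): /v/ is the second consonant of a word-final cluster /mv/, so it deletes. /pavamwanoramv/ → pavamwanoram.

pavamwanoram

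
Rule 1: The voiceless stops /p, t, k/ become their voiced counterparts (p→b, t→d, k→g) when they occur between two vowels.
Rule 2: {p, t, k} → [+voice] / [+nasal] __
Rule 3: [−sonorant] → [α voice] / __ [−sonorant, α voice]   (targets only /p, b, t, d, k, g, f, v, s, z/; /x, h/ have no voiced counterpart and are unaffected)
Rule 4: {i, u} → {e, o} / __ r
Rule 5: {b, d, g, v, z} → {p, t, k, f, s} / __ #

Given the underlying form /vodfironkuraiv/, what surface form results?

votferongoraif

Rule 1 (intervocalic voicing): no segment meets the environment; /vodfironkuraiv/ is unchanged.
Rule 2 (post-nasal voicing): /k/ is a voiceless stop immediately after the nasal /n/, so it voices to [g]. /vodfironkuraiv/ → vodfironguraiv.
Rule 3 (regressive voicing assimilation): /d/ precedes the voiceless obstruent /f/, so it devoices to [t] by assimilation. /vodfironguraiv/ → votfironguraiv.
Rule 4 (pre-rhotic lowering): /i/ is a high vowel immediately before /r/, so it lowers to [e]. /u/ is a high vowel immediately before /r/, so it lowers to [o]. /votfironguraiv/ → votferongoraiv.
Rule 5 (final devoicing): /v/ is a voiced obstruent in word-final position, so it devoices to [f]. /votferongoraiv/ → votferongoraif.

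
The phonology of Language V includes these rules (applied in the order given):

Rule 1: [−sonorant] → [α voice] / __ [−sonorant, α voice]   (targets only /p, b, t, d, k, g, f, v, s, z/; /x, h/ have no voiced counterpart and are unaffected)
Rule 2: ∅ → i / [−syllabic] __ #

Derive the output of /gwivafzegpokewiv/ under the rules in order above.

Rule 1 (regressive voicing assimilation): /f/ precedes the voiced obstruent /z/, so it voices to [v] by assimilation. /g/ precedes the voiceless obstruent /p/, so it devoices to [k] by assimilation. /gwivafzegpokewiv/ → gwivavzekpokewiv.
Rule 2 (final i-epenthesis): the form ends in the consonant /v/, so [i] is inserted word-finally. /gwivavzekpokewiv/ → gwivavzekpokewivi.

gwivavzekpokewivi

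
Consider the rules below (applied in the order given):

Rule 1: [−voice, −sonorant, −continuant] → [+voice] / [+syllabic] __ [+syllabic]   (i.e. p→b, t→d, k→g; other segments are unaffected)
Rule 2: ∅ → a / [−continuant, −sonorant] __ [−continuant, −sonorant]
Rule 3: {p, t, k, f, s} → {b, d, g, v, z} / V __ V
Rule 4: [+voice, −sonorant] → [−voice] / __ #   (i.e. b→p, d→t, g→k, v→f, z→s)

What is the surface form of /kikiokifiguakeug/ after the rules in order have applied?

kigiogiviguageuk

Rule 1 (intervocalic voicing): /k/ is a voiceless stop between vowels /i/ and /i/, so it voices to [g]. /k/ is a voiceless stop between vowels /o/ and /i/, so it voices to [g]. /k/ is a voiceless stop between vowels /a/ and /e/, so it voices to [g]. /kikiokifiguakeug/ → kigiogifiguageug.
Rule 2 (stop-cluster a-epenthesis): no segment meets the environment; /kigiogifiguageug/ is unchanged.
Rule 3 (intervocalic voicing): /f/ is a voiceless obstruent between vowels /i/ and /i/, so it voices to [v]. /kigiogifiguageug/ → kigiogiviguageug.
Rule 4 (final devoicing): /g/ is a voiced obstruent in word-final position, so it devoices to [k]. /kigiogiviguageug/ → kigiogiviguageuk.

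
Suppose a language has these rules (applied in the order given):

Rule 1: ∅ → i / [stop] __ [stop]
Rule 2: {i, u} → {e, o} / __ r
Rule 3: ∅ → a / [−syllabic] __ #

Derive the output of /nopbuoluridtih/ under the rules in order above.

nopibuoloriditiha

Rule 1 (stop-cluster i-epenthesis): /p/ and /b/ form a stop–stop cluster, so [i] is inserted between them. /d/ and /t/ form a stop–stop cluster, so [i] is inserted between them. /nopbuoluridtih/ → nopibuoluriditih.
Rule 2 (pre-rhotic lowering): /u/ is a high vowel immediately before /r/, so it lowers to [o]. /nopibuoluriditih/ → nopibuoloriditih.
Rule 3 (final a-epenthesis): the form ends in the consonant /h/, so [a] is inserted word-finally. /nopibuoloriditih/ → nopibuoloriditiha.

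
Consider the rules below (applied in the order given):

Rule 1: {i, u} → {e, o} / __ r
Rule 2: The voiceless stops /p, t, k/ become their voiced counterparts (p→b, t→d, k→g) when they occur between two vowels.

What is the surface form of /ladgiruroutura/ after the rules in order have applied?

Rule 1 (pre-rhotic lowering): /i/ is a high vowel immediately before /r/, so it lowers to [e]. /u/ is a high vowel immediately before /r/, so it lowers to [o]. /u/ is a high vowel immediately before /r/, so it lowers to [o]. /ladgiruroutura/ → ladgeroroutora.
Rule 2 (intervocalic voicing): /t/ is a voiceless stop between vowels /u/ and /o/, so it voices to [d]. /ladgeroroutora/ → ladgeroroudora.

ladgeroroudora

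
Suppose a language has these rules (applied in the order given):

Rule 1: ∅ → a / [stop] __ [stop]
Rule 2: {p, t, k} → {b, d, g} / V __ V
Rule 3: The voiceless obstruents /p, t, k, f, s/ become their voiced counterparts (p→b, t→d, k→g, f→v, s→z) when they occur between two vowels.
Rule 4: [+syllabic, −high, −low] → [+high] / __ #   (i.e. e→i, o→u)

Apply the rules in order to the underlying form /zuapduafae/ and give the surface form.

zuabaduavai

Rule 1 (stop-cluster a-epenthesis): /p/ and /d/ form a stop–stop cluster, so [a] is inserted between them. /zuapduafae/ → zuapaduafae.
Rule 2 (intervocalic voicing): /p/ is a voiceless stop between vowels /a/ and /a/, so it voices to [b]. /zuapaduafae/ → zuabaduafae.
Rule 3 (intervocalic voicing): /f/ is a voiceless obstruent between vowels /a/ and /a/, so it voices to [v]. /zuabaduafae/ → zuabaduavae.
Rule 4 (final vowel raising): /e/ is a mid vowel in word-final position, so it raises to [i]. /zuabaduavae/ → zuabaduavai.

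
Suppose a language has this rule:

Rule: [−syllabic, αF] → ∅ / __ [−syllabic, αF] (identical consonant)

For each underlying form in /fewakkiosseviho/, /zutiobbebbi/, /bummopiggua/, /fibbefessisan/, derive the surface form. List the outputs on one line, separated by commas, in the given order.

fewakioseviho, zutiobebi, bumopigua, fibefesisan

/fewakkiosseviho/: /kk/ is a geminate; the first /k/ deletes. /ss/ is a geminate; the first /s/ deletes. → [fewakioseviho].
/zutiobbebbi/: /bb/ is a geminate; the first /b/ deletes. /bb/ is a geminate; the first /b/ deletes. → [zutiobebi].
/bummopiggua/: /mm/ is a geminate; the first /m/ deletes. /gg/ is a geminate; the first /g/ deletes. → [bumopigua].
/fibbefessisan/: /bb/ is a geminate; the first /b/ deletes. /ss/ is a geminate; the first /s/ deletes. → [fibefesisan].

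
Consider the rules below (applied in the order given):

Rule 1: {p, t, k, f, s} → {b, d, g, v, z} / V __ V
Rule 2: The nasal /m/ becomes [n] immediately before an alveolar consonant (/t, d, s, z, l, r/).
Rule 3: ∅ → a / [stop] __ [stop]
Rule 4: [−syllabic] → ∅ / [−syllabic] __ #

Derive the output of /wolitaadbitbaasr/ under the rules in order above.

Rule 1 (intervocalic voicing): /t/ is a voiceless obstruent between vowels /i/ and /a/, so it voices to [d]. /wolitaadbitbaasr/ → wolidaadbitbaasr.
Rule 2 (nasal place assimilation): no segment meets the environment; /wolidaadbitbaasr/ is unchanged.
Rule 3 (stop-cluster a-epenthesis): /d/ and /b/ form a stop–stop cluster, so [a] is inserted between them. /t/ and /b/ form a stop–stop cluster, so [a] is inserted between them. /wolidaadbitbaasr/ → wolidaadabitabaasr.
Rule 4 (final cluster simplification): /r/ is the second consonant of a word-final cluster /sr/, so it deletes. /wolidaadabitabaasr/ → wolidaadabitabaas.

wolidaadabitabaas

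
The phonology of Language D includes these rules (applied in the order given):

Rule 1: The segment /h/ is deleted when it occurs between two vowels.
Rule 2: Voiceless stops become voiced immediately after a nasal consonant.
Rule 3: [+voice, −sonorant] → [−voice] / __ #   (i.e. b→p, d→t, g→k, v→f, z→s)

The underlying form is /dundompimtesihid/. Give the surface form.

Rule 1 (intervocalic h-deletion): /h/ occurs between vowels /i/ and /i/, so it deletes. /dundompimtesihid/ → dundompimtesiid.
Rule 2 (post-nasal voicing): /p/ is a voiceless stop immediately after the nasal /m/, so it voices to [b]. /t/ is a voiceless stop immediately after the nasal /m/, so it voices to [d]. /dundompimtesiid/ → dundombimdesiid.
Rule 3 (final devoicing): /d/ is a voiced obstruent in word-final position, so it devoices to [t]. /dundombimdesiid/ → dundombimdesiit.

dundombimdesiit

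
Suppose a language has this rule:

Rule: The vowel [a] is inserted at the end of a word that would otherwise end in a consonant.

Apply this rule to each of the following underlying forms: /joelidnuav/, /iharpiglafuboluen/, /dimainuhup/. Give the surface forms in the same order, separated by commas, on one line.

joelidnuava, iharpiglafuboluena, dimainuhupa

/joelidnuav/: the form ends in the consonant /v/, so [a] is inserted word-finally. → [joelidnuava].
/iharpiglafuboluen/: the form ends in the consonant /n/, so [a] is inserted word-finally. → [iharpiglafuboluena].
/dimainuhup/: the form ends in the consonant /p/, so [a] is inserted word-finally. → [dimainuhupa].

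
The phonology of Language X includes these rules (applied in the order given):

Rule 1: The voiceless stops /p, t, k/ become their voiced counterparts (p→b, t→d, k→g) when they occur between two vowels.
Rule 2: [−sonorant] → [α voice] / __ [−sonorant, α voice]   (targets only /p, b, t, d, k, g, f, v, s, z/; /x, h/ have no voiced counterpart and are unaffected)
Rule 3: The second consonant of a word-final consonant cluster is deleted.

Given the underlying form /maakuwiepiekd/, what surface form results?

Rule 1 (intervocalic voicing): /k/ is a voiceless stop between vowels /a/ and /u/, so it voices to [g]. /p/ is a voiceless stop between vowels /e/ and /i/, so it voices to [b]. /maakuwiepiekd/ → maaguwiebiekd.
Rule 2 (regressive voicing assimilation): /k/ precedes the voiced obstruent /d/, so it voices to [g] by assimilation. /maaguwiebiekd/ → maaguwiebiegd.
Rule 3 (final cluster simplification): /d/ is the second consonant of a word-final cluster /gd/, so it deletes. /maaguwiebiegd/ → maaguwiebieg.

maaguwiebieg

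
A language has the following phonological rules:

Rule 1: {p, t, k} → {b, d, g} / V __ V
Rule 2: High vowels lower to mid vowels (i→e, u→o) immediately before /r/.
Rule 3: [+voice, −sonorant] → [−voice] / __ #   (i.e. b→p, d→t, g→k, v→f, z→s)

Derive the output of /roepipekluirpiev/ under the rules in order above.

Rule 1 (intervocalic voicing): /p/ is a voiceless stop between vowels /e/ and /i/, so it voices to [b]. /p/ is a voiceless stop between vowels /i/ and /e/, so it voices to [b]. /roepipekluirpiev/ → roebibekluirpiev.
Rule 2 (pre-rhotic lowering): /i/ is a high vowel immediately before /r/, so it lowers to [e]. /roebibekluirpiev/ → roebibekluerpiev.
Rule 3 (final devoicing): /v/ is a voiced obstruent in word-final position, so it devoices to [f]. /roebibekluerpiev/ → roebibekluerpief.

roebibekluerpief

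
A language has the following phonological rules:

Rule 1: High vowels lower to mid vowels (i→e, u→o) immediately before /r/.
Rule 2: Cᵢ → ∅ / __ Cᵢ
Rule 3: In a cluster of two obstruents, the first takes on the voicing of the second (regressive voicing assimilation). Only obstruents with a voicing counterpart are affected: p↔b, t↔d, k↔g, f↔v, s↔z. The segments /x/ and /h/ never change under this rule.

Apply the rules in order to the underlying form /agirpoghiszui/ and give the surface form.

Rule 1 (pre-rhotic lowering): /i/ is a high vowel immediately before /r/, so it lowers to [e]. /agirpoghiszui/ → agerpoghiszui.
Rule 2 (degemination): no segment meets the environment; /agerpoghiszui/ is unchanged.
Rule 3 (regressive voicing assimilation): /g/ precedes the voiceless obstruent /h/, so it devoices to [k] by assimilation. /s/ precedes the voiced obstruent /z/, so it voices to [z] by assimilation. /agerpoghiszui/ → agerpokhizzui.

agerpokhizzui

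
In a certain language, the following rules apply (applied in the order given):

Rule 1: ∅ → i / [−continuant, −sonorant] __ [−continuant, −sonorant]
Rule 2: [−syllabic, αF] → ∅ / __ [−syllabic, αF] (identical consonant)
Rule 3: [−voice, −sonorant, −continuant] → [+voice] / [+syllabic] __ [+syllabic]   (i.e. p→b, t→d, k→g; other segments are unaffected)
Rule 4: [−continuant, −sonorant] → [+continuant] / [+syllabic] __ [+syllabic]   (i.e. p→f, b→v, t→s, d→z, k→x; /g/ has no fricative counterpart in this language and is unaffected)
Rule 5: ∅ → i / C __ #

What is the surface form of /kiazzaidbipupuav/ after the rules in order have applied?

Rule 1 (stop-cluster i-epenthesis): /d/ and /b/ form a stop–stop cluster, so [i] is inserted between them. /kiazzaidbipupuav/ → kiazzaidibipupuav.
Rule 2 (degemination): /zz/ is a geminate; the first /z/ deletes. /kiazzaidibipupuav/ → kiazaidibipupuav.
Rule 3 (intervocalic voicing): /p/ is a voiceless stop between vowels /i/ and /u/, so it voices to [b]. /p/ is a voiceless stop between vowels /u/ and /u/, so it voices to [b]. /kiazaidibipupuav/ → kiazaidibibubuav.
Rule 4 (intervocalic spirantization): /d/ is a stop between vowels /i/ and /i/, so it spirantizes to the fricative [z]. /b/ is a stop between vowels /i/ and /i/, so it spirantizes to the fricative [v]. /b/ is a stop between vowels /i/ and /u/, so it spirantizes to the fricative [v]. /b/ is a stop between vowels /u/ and /u/, so it spirantizes to the fricative [v]. /kiazaidibibubuav/ → kiazaizivivuvuav.
Rule 5 (final i-epenthesis): the form ends in the consonant /v/, so [i] is inserted word-finally. /kiazaizivivuvuav/ → kiazaizivivuvuavi.

kiazaizivivuvuavi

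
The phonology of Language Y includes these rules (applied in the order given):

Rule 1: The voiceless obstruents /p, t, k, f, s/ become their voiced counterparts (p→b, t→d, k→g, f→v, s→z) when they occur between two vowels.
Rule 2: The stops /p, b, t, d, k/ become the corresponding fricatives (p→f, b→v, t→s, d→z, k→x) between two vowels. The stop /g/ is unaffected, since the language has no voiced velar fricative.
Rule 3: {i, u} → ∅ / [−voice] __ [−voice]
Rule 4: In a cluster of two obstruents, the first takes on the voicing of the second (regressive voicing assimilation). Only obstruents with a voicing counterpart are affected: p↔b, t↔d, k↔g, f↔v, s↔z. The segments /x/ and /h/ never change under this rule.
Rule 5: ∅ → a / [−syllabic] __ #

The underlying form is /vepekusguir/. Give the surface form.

veveguzguira

Rule 1 (intervocalic voicing): /p/ is a voiceless obstruent between vowels /e/ and /e/, so it voices to [b]. /k/ is a voiceless obstruent between vowels /e/ and /u/, so it voices to [g]. /vepekusguir/ → vebegusguir.
Rule 2 (intervocalic spirantization): /b/ is a stop between vowels /e/ and /e/, so it spirantizes to the fricative [v]. /vebegusguir/ → vevegusguir.
Rule 3 (high vowel syncope): no segment meets the environment; /vevegusguir/ is unchanged.
Rule 4 (regressive voicing assimilation): /s/ precedes the voiced obstruent /g/, so it voices to [z] by assimilation. /vevegusguir/ → veveguzguir.
Rule 5 (final a-epenthesis): the form ends in the consonant /r/, so [a] is inserted word-finally. /veveguzguir/ → veveguzguira.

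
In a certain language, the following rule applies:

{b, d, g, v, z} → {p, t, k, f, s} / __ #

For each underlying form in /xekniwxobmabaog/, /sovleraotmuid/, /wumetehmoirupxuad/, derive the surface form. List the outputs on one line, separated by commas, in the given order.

xekniwxobmabaok, sovleraotmuit, wumetehmoirupxuat

/xekniwxobmabaog/: /g/ is a voiced obstruent in word-final position, so it devoices to [k]. → [xekniwxobmabaok].
/sovleraotmuid/: /d/ is a voiced obstruent in word-final position, so it devoices to [t]. → [sovleraotmuit].
/wumetehmoirupxuad/: /d/ is a voiced obstruent in word-final position, so it devoices to [t]. → [wumetehmoirupxuat].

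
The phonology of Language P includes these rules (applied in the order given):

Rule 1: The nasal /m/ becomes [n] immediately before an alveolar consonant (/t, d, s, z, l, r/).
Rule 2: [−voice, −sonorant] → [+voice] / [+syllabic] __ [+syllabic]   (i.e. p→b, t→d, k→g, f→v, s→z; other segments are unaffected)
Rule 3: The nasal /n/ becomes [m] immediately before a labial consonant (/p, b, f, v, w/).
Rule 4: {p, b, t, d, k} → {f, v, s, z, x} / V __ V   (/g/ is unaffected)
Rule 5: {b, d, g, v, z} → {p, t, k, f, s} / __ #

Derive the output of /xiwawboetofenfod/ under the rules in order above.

xiwawboezovemfot

Rule 1 (nasal place assimilation): no segment meets the environment; /xiwawboetofenfod/ is unchanged.
Rule 2 (intervocalic voicing): /t/ is a voiceless obstruent between vowels /e/ and /o/, so it voices to [d]. /f/ is a voiceless obstruent between vowels /o/ and /e/, so it voices to [v]. /xiwawboetofenfod/ → xiwawboedovenfod.
Rule 3 (nasal place assimilation): /n/ precedes the labial consonant /f/, so it assimilates in place to [m]. /xiwawboedovenfod/ → xiwawboedovemfod.
Rule 4 (intervocalic spirantization): /d/ is a stop between vowels /e/ and /o/, so it spirantizes to the fricative [z]. /xiwawboedovemfod/ → xiwawboezovemfod.
Rule 5 (final devoicing): /d/ is a voiced obstruent in word-final position, so it devoices to [t]. /xiwawboezovemfod/ → xiwawboezovemfot.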